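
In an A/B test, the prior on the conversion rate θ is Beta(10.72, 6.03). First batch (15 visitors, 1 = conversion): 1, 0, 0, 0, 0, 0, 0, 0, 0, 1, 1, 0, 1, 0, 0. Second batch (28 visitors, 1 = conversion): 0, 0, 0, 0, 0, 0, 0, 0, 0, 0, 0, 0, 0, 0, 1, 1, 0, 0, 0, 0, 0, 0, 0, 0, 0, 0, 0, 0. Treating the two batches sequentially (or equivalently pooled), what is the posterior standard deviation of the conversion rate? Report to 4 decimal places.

0.0576

The Beta prior is conjugate to a Binomial/Bernoulli likelihood; the update adds successes to α and failures to β.
After batch 1: Beta(10.72+4, 6.03+11) = Beta(14.72, 17.03).
After batch 2: Beta(14.72+2, 17.03+26) = Beta(16.72, 43.03).
Var = αβ/((α+β)²(α+β+1)) = 16.72·43.03/(59.75²·60.75) = 0.00331731; SD = √0.00331731 = 0.0576.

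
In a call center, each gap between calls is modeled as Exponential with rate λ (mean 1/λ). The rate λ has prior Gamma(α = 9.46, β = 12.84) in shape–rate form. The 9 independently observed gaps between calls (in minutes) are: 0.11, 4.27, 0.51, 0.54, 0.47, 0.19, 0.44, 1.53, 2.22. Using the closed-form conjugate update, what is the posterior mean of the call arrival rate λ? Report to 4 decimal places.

With a Gamma(shape α, rate β) prior on the exponential rate λ, the posterior after n observations with total T = Σxᵢ is Gamma(α+n, β+T).
Sum of observations T = 10.28 minutes; n = 9.
Posterior: Gamma(9.46+9, 12.84+10.28) = Gamma(18.46, 23.12).
Posterior mean of λ = α/β = 18.46/23.12 = 0.7984.

0.7984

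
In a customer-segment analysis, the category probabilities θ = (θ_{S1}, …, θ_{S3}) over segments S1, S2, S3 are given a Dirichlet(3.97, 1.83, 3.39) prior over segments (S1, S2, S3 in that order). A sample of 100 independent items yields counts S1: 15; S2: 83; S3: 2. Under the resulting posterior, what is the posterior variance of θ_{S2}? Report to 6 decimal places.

The Dirichlet prior is conjugate to the Multinomial likelihood: each posterior αⱼ = prior αⱼ + observed count nⱼ.
Posterior concentration: (18.97, 84.83, 5.39), total = 109.19.
Var[θ_j] = α_j(Σα−α_j)/((Σα)²(Σα+1)) = 84.83·24.36/(109.19²·110.19) = 0.001573.

0.001573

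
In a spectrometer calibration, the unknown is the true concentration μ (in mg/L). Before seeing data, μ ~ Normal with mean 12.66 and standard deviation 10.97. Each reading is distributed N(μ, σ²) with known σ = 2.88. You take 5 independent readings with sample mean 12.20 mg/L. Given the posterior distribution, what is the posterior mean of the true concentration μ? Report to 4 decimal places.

For Normal data with known variance σ², a Normal(μ₀, σ₀²) prior on μ is conjugate. Posterior precision = 1/σ₀² + n/σ²; posterior mean is the precision-weighted average of μ₀ and x̄.
n·x̄ = 5·12.20 = 61.
σ₀² = 10.97² = 120.3409, σ² = 2.88² = 8.2944; σ² + n·σ₀² = 8.2944 + 5·120.3409 = 609.9989.
Posterior mean = (μ₀/σ₀² + n·x̄/σ²)/(1/σ₀² + n/σ²) = (σ²·μ₀ + σ₀²·n·x̄)/(σ² + n·σ₀²) = (8.2944·12.66 + 120.3409·61)/609.9989 = 7445.802004/609.9989 = 12.2063.

12.2063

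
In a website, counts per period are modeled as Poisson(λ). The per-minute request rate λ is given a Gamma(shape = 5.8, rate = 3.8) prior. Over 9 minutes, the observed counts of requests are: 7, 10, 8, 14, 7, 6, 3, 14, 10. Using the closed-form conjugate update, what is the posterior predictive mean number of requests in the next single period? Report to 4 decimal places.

6.6250

With a Gamma(shape α, rate β) prior, the Poisson likelihood is conjugate: the posterior is Gamma(α + ΣXᵢ, β + n).
Sum of counts S = 79 over n = 9 minutes.
Posterior: Gamma(α+S, β+n) = Gamma(5.8+79, 3.8+9) = Gamma(84.8, 12.8).
The predictive distribution for one future period is NegBinom with mean α/β = 6.6250.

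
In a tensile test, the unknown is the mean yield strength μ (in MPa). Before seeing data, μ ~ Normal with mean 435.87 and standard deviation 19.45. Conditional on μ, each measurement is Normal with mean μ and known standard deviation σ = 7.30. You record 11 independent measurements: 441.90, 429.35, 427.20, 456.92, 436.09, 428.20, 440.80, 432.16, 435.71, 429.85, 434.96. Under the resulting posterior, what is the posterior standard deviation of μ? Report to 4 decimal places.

2.1871

For Normal data with known variance σ², a Normal(μ₀, σ₀²) prior on μ is conjugate. Posterior precision = 1/σ₀² + n/σ²; posterior mean is the precision-weighted average of μ₀ and x̄.
σ₀² = 19.45² = 378.3025, σ² = 7.30² = 53.29; σ² + n·σ₀² = 53.29 + 11·378.3025 = 4214.6175.
Posterior precision = 1/σ₀² + n/σ² = 1/378.3025 + 11/53.29 = (σ² + n·σ₀²)/(σ₀²σ²) = 4214.6175/(378.3025·53.29); posterior variance σₙ² = σ₀²σ²/(σ² + n·σ₀²) = 378.3025·53.29/4214.6175 = 4.783291.
Posterior SD = √σₙ² = √(378.3025·53.29/4214.6175) = 2.1871.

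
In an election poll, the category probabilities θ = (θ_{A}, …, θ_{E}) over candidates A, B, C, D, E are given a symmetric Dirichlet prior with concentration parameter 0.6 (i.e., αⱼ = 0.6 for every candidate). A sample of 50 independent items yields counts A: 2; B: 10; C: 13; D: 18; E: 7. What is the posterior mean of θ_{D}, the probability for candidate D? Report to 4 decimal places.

The Dirichlet prior is conjugate to the Multinomial likelihood: each posterior αⱼ = prior αⱼ + observed count nⱼ.
Posterior concentration: (2.6, 10.6, 13.6, 18.6, 7.6), total = 53.0.
E[θ_{D}|data] = α_{D}/Σα = 18.6/53.0 = 0.3509.

0.3509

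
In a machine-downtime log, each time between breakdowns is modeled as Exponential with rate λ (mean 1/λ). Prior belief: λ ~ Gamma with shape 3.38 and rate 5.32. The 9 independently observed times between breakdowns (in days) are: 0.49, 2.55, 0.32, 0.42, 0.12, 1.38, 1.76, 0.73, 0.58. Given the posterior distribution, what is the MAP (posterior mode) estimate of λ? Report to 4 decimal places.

With a Gamma(shape α, rate β) prior on the exponential rate λ, the posterior after n observations with total T = Σxᵢ is Gamma(α+n, β+T).
Sum of observations T = 8.35 days; n = 9.
Posterior: Gamma(3.38+9, 5.32+8.35) = Gamma(12.38, 13.67).
Mode = (α−1)/β = 0.8325.

0.8325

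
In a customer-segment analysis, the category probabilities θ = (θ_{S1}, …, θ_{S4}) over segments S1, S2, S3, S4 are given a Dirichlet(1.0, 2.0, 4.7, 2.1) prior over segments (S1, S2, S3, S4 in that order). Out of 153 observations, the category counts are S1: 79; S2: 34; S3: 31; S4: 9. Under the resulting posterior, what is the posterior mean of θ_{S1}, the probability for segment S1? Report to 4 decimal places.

The Dirichlet prior is conjugate to the Multinomial likelihood: each posterior αⱼ = prior αⱼ + observed count nⱼ.
Posterior concentration: (80.0, 36.0, 35.7, 11.1), total = 162.8.
E[θ_{S1}|data] = α_{S1}/Σα = 80.0/162.8 = 0.4914.

0.4914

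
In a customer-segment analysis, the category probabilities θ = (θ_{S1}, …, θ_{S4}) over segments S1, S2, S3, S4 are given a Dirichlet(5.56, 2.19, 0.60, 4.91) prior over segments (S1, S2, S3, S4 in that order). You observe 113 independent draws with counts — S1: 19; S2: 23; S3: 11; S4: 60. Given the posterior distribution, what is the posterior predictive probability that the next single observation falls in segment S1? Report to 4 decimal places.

0.1945

The Dirichlet prior is conjugate to the Multinomial likelihood: each posterior αⱼ = prior αⱼ + observed count nⱼ.
Posterior concentration: (24.56, 25.19, 11.60, 64.91), total = 126.26.
P(next = S1 | data) = α_{S1}/Σα = 0.1945.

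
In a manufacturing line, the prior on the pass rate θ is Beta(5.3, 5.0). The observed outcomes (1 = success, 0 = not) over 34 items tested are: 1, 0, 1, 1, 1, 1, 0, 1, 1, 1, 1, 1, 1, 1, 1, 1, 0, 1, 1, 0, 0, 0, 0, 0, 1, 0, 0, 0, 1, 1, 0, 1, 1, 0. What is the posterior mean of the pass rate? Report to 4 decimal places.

The Beta prior is conjugate to a Binomial/Bernoulli likelihood; the update adds successes to α and failures to β.
Posterior: Beta(α+k, β+n−k) = Beta(5.3+21, 5.0+13) = Beta(26.3, 18.0).
Posterior mean = α/(α+β) = 26.3/44.3 = 0.5937.

0.5937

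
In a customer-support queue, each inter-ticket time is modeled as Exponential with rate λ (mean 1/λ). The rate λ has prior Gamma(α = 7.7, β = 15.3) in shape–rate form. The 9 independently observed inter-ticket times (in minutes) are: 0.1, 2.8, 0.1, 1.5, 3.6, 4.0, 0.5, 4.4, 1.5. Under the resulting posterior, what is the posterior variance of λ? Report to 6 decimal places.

With a Gamma(shape α, rate β) prior on the exponential rate λ, the posterior after n observations with total T = Σxᵢ is Gamma(α+n, β+T).
Sum of observations T = 18.5 minutes; n = 9.
Posterior: Gamma(7.7+9, 15.3+18.5) = Gamma(16.7, 33.8).
Var = α/β² = 0.014618.

0.014618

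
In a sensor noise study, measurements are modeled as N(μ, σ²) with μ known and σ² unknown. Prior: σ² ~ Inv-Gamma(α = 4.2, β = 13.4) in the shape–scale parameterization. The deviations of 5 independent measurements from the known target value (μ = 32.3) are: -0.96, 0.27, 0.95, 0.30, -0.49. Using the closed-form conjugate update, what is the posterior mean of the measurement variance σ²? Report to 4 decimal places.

With known mean μ and an Inverse-Gamma(α, β) prior on σ², the Normal likelihood is conjugate: posterior is Inv-Gamma(α + n/2, β + Σ(xᵢ−μ)²/2).
Σ(xᵢ−μ)² = (-0.96)² + (0.27)² + (0.95)² + (0.30)² + (-0.49)² = 2.2271.
Posterior: Inv-Gamma(4.2 + 5/2, 13.4 + 2.2271/2) = Inv-Gamma(6.70, 14.51355).
E[σ²|data] = β/(α−1) = 14.51355/5.70 = 2.5462.

2.5462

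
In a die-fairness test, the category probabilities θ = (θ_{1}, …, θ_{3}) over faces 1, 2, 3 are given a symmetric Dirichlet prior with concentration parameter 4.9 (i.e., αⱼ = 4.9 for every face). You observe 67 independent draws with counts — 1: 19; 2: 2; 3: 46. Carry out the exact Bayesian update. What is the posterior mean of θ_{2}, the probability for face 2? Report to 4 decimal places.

The Dirichlet prior is conjugate to the Multinomial likelihood: each posterior αⱼ = prior αⱼ + observed count nⱼ.
Posterior concentration: (23.9, 6.9, 50.9), total = 81.7.
E[θ_{2}|data] = α_{2}/Σα = 6.9/81.7 = 0.0845.

0.0845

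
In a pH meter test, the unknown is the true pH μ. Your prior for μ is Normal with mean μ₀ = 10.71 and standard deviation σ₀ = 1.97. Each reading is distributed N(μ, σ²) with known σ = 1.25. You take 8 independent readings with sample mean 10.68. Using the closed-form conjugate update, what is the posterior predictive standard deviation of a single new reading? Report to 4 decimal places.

1.3223

For Normal data with known variance σ², a Normal(μ₀, σ₀²) prior on μ is conjugate. Posterior precision = 1/σ₀² + n/σ²; posterior mean is the precision-weighted average of μ₀ and x̄.
σ₀² = 1.97² = 3.8809, σ² = 1.25² = 1.5625; σ² + n·σ₀² = 1.5625 + 8·3.8809 = 32.6097.
Posterior precision = 1/σ₀² + n/σ² = 1/3.8809 + 8/1.5625 = (σ² + n·σ₀²)/(σ₀²σ²) = 32.6097/(3.8809·1.5625); posterior variance σₙ² = σ₀²σ²/(σ² + n·σ₀²) = 3.8809·1.5625/32.6097 = 0.185954.
Predictive variance for one new observation = σₙ² + σ² = 3.8809·1.5625/32.6097 + 1.5625 = σ²·(σ₀² + 32.6097)/32.6097 = 1.5625·36.4906/32.6097 = 1.748454; SD = √(1.5625·36.4906/32.6097) = 1.3223.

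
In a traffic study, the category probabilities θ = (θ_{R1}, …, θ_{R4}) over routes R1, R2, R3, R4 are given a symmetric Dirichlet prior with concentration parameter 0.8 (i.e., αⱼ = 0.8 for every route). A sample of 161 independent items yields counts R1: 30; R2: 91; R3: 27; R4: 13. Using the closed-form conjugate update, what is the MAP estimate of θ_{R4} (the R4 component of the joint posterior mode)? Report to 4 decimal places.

0.0799

The Dirichlet prior is conjugate to the Multinomial likelihood: each posterior αⱼ = prior αⱼ + observed count nⱼ.
Posterior concentration: (30.8, 91.8, 27.8, 13.8), total = 164.2.
Joint mode component: (α_{R4}−1)/(Σα−K) = 12.8/160.2 = 0.0799.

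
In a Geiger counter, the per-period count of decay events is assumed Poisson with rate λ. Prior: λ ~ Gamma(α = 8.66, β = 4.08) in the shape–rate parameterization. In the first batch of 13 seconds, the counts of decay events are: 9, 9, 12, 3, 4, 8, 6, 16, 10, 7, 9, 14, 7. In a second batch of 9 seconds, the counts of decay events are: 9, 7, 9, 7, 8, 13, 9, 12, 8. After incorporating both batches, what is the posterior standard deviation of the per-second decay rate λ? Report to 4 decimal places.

With a Gamma(shape α, rate β) prior, the Poisson likelihood is conjugate: the posterior is Gamma(α + ΣXᵢ, β + n).
Batch 1: sum of counts S = 114 over n = 13 seconds.
After batch 1: Gamma(α+S, β+n) = Gamma(8.66+114, 4.08+13) = Gamma(122.66, 17.08).
Batch 2: sum of counts S = 82 over n = 9 seconds.
After batch 2: Gamma(α+S, β+n) = Gamma(122.66+82, 17.08+9) = Gamma(204.66, 26.08).
SD = √α/β = √204.66/26.08 = 0.5485.

0.5485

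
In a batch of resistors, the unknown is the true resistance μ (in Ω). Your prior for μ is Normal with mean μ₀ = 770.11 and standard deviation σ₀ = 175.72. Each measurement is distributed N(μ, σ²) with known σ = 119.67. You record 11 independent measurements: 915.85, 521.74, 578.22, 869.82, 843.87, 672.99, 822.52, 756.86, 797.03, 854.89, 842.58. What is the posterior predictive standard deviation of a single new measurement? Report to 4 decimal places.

124.7804

For Normal data with known variance σ², a Normal(μ₀, σ₀²) prior on μ is conjugate. Posterior precision = 1/σ₀² + n/σ²; posterior mean is the precision-weighted average of μ₀ and x̄.
σ₀² = 175.72² = 30877.5184, σ² = 119.67² = 14320.9089; σ² + n·σ₀² = 14320.9089 + 11·30877.5184 = 353973.6113.
Posterior precision = 1/σ₀² + n/σ² = 1/30877.5184 + 11/14320.9089 = (σ² + n·σ₀²)/(σ₀²σ²) = 353973.6113/(30877.5184·14320.9089); posterior variance σₙ² = σ₀²σ²/(σ² + n·σ₀²) = 30877.5184·14320.9089/353973.6113 = 1249.229078.
Predictive variance for one new observation = σₙ² + σ² = 30877.5184·14320.9089/353973.6113 + 14320.9089 = σ²·(σ₀² + 353973.6113)/353973.6113 = 14320.9089·384851.1297/353973.6113 = 15570.137978; SD = √(14320.9089·384851.1297/353973.6113) = 124.7804.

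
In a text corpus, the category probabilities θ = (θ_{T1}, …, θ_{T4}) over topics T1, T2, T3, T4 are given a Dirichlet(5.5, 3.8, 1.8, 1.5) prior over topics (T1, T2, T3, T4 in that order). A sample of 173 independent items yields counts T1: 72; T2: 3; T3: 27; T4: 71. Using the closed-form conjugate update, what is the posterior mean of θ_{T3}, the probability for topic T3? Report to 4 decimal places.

The Dirichlet prior is conjugate to the Multinomial likelihood: each posterior αⱼ = prior αⱼ + observed count nⱼ.
Posterior concentration: (77.5, 6.8, 28.8, 72.5), total = 185.6.
E[θ_{T3}|data] = α_{T3}/Σα = 28.8/185.6 = 0.1552.

0.1552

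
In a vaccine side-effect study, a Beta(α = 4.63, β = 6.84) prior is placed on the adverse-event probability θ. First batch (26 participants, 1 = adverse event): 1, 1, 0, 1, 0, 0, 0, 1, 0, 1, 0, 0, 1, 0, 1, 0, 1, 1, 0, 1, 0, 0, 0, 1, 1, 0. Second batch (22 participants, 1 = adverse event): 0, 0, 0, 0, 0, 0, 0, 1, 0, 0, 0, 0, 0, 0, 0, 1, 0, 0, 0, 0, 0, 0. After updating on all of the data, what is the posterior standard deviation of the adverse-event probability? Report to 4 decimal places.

The Beta prior is conjugate to a Binomial/Bernoulli likelihood; the update adds successes to α and failures to β.
After batch 1: Beta(4.63+12, 6.84+14) = Beta(16.63, 20.84).
After batch 2: Beta(16.63+2, 20.84+20) = Beta(18.63, 40.84).
Var = αβ/((α+β)²(α+β+1)) = 18.63·40.84/(59.47²·60.47) = 0.00355765; SD = √0.00355765 = 0.0596.

0.0596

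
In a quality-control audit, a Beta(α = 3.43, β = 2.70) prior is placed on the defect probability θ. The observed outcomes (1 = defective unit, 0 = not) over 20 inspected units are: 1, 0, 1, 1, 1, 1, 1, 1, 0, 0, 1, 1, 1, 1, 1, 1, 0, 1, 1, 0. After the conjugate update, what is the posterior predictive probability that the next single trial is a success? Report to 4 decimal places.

The Beta prior is conjugate to a Binomial/Bernoulli likelihood; the update adds successes to α and failures to β.
Posterior: Beta(α+k, β+n−k) = Beta(3.43+15, 2.70+5) = Beta(18.43, 7.70).
For a single future Bernoulli trial, P(success | data) = α/(α+β) = 0.7053.

0.7053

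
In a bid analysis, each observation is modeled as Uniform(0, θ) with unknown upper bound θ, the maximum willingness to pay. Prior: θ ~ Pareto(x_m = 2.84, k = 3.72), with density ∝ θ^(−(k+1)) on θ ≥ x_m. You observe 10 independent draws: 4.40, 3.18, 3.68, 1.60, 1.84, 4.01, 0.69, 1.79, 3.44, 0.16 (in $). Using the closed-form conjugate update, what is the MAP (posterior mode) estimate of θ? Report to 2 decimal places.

4.40

A Pareto(scale x_m, shape k) prior on the upper bound θ of Uniform(0, θ) is conjugate: posterior is Pareto(max(x_m, max xᵢ), k + n).
Sample maximum = 4.40; prior scale x_m = 2.84 → posterior scale = max = 4.40.
Posterior shape = 3.72 + 10 = 13.72.
The Pareto density is decreasing on [x_m, ∞), so the mode is x_m = 4.40.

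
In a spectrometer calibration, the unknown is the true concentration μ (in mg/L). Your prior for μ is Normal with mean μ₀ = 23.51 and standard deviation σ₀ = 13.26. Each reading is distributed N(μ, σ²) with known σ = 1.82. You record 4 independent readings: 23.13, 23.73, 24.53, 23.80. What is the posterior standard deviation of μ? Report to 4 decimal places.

For Normal data with known variance σ², a Normal(μ₀, σ₀²) prior on μ is conjugate. Posterior precision = 1/σ₀² + n/σ²; posterior mean is the precision-weighted average of μ₀ and x̄.
σ₀² = 13.26² = 175.8276, σ² = 1.82² = 3.3124; σ² + n·σ₀² = 3.3124 + 4·175.8276 = 706.6228.
Posterior precision = 1/σ₀² + n/σ² = 1/175.8276 + 4/3.3124 = (σ² + n·σ₀²)/(σ₀²σ²) = 706.6228/(175.8276·3.3124); posterior variance σₙ² = σ₀²σ²/(σ² + n·σ₀²) = 175.8276·3.3124/706.6228 = 0.824218.
Posterior SD = √σₙ² = √(175.8276·3.3124/706.6228) = 0.9079.

0.9079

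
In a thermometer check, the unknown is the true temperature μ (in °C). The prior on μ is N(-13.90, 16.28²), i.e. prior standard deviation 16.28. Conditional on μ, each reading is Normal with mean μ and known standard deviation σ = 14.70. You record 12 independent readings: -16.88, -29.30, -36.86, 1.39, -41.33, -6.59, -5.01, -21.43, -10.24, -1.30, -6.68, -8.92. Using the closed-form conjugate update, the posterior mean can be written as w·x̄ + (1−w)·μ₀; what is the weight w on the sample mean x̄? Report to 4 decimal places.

0.9364

For Normal data with known variance σ², a Normal(μ₀, σ₀²) prior on μ is conjugate. Posterior precision = 1/σ₀² + n/σ²; posterior mean is the precision-weighted average of μ₀ and x̄.
σ₀² = 16.28² = 265.0384, σ² = 14.70² = 216.09. Prior precision 1/σ₀² = 1/265.0384; data precision n/σ² = 12/216.09.
w = (n/σ²)/(1/σ₀² + n/σ²) = n·σ₀²/(σ² + n·σ₀²) = 12·265.0384/(216.09 + 12·265.0384) = 3180.4608/3396.5508 = 0.9364.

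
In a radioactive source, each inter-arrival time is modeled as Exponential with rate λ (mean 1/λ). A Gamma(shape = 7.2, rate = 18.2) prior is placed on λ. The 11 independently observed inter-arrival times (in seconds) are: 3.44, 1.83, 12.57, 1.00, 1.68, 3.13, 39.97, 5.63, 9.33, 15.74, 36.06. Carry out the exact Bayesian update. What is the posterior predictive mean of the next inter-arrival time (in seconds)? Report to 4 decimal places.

8.6384

With a Gamma(shape α, rate β) prior on the exponential rate λ, the posterior after n observations with total T = Σxᵢ is Gamma(α+n, β+T).
Sum of observations T = 130.38 seconds; n = 11.
Posterior: Gamma(7.2+11, 18.2+130.38) = Gamma(18.2, 148.58).
The predictive distribution for the next observation is Lomax; its mean is β/(α−1) = 148.58/17.2 = 8.6384.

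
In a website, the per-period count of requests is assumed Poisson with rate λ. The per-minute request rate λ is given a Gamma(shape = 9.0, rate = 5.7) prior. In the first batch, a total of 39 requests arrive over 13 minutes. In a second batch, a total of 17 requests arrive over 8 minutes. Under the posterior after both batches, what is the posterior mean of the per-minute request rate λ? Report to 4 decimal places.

With a Gamma(shape α, rate β) prior, the Poisson likelihood is conjugate: the posterior is Gamma(α + ΣXᵢ, β + n).
After batch 1: Gamma(α+S, β+n) = Gamma(9.0+39, 5.7+13) = Gamma(48.0, 18.7).
After batch 2: Gamma(α+S, β+n) = Gamma(48.0+17, 18.7+8) = Gamma(65.0, 26.7).
Posterior mean = α/β = 65.0/26.7 = 2.4345.

2.4345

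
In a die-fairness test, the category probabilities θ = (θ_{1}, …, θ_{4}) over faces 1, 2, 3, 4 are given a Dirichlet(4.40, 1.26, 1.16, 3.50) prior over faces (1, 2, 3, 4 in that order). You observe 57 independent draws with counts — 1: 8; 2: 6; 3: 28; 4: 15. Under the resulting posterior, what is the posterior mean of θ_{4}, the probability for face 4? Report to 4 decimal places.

The Dirichlet prior is conjugate to the Multinomial likelihood: each posterior αⱼ = prior αⱼ + observed count nⱼ.
Posterior concentration: (12.40, 7.26, 29.16, 18.50), total = 67.32.
E[θ_{4}|data] = α_{4}/Σα = 18.50/67.32 = 0.2748.

0.2748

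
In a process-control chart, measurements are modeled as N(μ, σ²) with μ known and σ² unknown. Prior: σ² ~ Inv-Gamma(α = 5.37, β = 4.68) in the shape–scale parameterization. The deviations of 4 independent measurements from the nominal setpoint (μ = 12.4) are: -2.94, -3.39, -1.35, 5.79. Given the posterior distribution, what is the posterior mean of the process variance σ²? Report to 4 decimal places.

5.0897

With known mean μ and an Inverse-Gamma(α, β) prior on σ², the Normal likelihood is conjugate: posterior is Inv-Gamma(α + n/2, β + Σ(xᵢ−μ)²/2).
Σ(xᵢ−μ)² = (-2.94)² + (-3.39)² + (-1.35)² + (5.79)² = 55.4823.
Posterior: Inv-Gamma(5.37 + 4/2, 4.68 + 55.4823/2) = Inv-Gamma(7.37, 32.42115).
E[σ²|data] = β/(α−1) = 32.42115/6.37 = 5.0897.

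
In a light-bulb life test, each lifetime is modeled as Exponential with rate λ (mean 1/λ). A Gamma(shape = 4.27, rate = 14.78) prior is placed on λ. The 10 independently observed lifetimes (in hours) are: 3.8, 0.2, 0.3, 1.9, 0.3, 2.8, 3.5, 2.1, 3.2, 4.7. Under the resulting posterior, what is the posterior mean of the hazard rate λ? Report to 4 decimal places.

With a Gamma(shape α, rate β) prior on the exponential rate λ, the posterior after n observations with total T = Σxᵢ is Gamma(α+n, β+T).
Sum of observations T = 22.8 hours; n = 10.
Posterior: Gamma(4.27+10, 14.78+22.8) = Gamma(14.27, 37.58).
Posterior mean of λ = α/β = 14.27/37.58 = 0.3797.

0.3797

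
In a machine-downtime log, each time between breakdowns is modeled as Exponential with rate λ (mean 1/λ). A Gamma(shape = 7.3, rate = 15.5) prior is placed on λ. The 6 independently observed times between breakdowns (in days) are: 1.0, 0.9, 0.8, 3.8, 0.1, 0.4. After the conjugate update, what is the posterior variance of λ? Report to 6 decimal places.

With a Gamma(shape α, rate β) prior on the exponential rate λ, the posterior after n observations with total T = Σxᵢ is Gamma(α+n, β+T).
Sum of observations T = 7.0 days; n = 6.
Posterior: Gamma(7.3+6, 15.5+7.0) = Gamma(13.3, 22.5).
Var = α/β² = 0.026272.

0.026272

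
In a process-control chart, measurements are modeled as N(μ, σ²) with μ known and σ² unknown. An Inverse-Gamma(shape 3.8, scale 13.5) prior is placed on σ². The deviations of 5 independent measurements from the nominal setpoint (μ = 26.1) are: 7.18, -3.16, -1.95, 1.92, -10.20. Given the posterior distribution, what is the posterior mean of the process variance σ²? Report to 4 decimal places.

18.8742

With known mean μ and an Inverse-Gamma(α, β) prior on σ², the Normal likelihood is conjugate: posterior is Inv-Gamma(α + n/2, β + Σ(xᵢ−μ)²/2).
Σ(xᵢ−μ)² = (7.18)² + (-3.16)² + (-1.95)² + (1.92)² + (-10.20)² = 173.0669.
Posterior: Inv-Gamma(3.8 + 5/2, 13.5 + 173.0669/2) = Inv-Gamma(6.30, 100.03345).
E[σ²|data] = β/(α−1) = 100.03345/5.30 = 18.8742.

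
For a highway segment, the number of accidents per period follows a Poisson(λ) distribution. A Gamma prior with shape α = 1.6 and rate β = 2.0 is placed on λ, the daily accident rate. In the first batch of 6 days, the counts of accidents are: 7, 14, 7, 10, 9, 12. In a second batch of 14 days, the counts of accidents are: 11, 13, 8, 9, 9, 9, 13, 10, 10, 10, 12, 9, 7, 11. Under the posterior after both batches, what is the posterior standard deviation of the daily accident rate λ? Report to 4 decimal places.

With a Gamma(shape α, rate β) prior, the Poisson likelihood is conjugate: the posterior is Gamma(α + ΣXᵢ, β + n).
Batch 1: sum of counts S = 59 over n = 6 days.
After batch 1: Gamma(α+S, β+n) = Gamma(1.6+59, 2.0+6) = Gamma(60.6, 8.0).
Batch 2: sum of counts S = 141 over n = 14 days.
After batch 2: Gamma(α+S, β+n) = Gamma(60.6+141, 8.0+14) = Gamma(201.6, 22.0).
SD = √α/β = √201.6/22.0 = 0.6454.

0.6454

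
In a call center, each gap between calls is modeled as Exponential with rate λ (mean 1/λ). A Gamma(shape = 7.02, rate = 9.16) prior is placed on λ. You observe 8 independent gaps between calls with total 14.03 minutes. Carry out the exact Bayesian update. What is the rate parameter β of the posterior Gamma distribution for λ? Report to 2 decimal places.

With a Gamma(shape α, rate β) prior on the exponential rate λ, the posterior after n observations with total T = Σxᵢ is Gamma(α+n, β+T).
Posterior: Gamma(7.02+8, 9.16+14.03) = Gamma(15.02, 23.19).
Posterior β = 23.19.

23.19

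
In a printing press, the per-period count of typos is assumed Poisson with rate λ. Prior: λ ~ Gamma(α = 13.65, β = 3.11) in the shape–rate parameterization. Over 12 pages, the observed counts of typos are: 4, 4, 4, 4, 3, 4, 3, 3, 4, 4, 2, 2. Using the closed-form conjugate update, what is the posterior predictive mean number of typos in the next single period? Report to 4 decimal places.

3.6168

With a Gamma(shape α, rate β) prior, the Poisson likelihood is conjugate: the posterior is Gamma(α + ΣXᵢ, β + n).
Sum of counts S = 41 over n = 12 pages.
Posterior: Gamma(α+S, β+n) = Gamma(13.65+41, 3.11+12) = Gamma(54.65, 15.11).
The predictive distribution for one future period is NegBinom with mean α/β = 3.6168.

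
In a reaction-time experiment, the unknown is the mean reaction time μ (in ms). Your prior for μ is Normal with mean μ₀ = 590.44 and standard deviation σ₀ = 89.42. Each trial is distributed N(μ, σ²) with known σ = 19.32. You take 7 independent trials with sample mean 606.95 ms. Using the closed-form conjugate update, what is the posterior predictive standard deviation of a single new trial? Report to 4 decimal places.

20.6454

For Normal data with known variance σ², a Normal(μ₀, σ₀²) prior on μ is conjugate. Posterior precision = 1/σ₀² + n/σ²; posterior mean is the precision-weighted average of μ₀ and x̄.
σ₀² = 89.42² = 7995.9364, σ² = 19.32² = 373.2624; σ² + n·σ₀² = 373.2624 + 7·7995.9364 = 56344.8172.
Posterior precision = 1/σ₀² + n/σ² = 1/7995.9364 + 7/373.2624 = (σ² + n·σ₀²)/(σ₀²σ²) = 56344.8172/(7995.9364·373.2624); posterior variance σₙ² = σ₀²σ²/(σ² + n·σ₀²) = 7995.9364·373.2624/56344.8172 = 52.969955.
Predictive variance for one new observation = σₙ² + σ² = 7995.9364·373.2624/56344.8172 + 373.2624 = σ²·(σ₀² + 56344.8172)/56344.8172 = 373.2624·64340.7536/56344.8172 = 426.232355; SD = √(373.2624·64340.7536/56344.8172) = 20.6454.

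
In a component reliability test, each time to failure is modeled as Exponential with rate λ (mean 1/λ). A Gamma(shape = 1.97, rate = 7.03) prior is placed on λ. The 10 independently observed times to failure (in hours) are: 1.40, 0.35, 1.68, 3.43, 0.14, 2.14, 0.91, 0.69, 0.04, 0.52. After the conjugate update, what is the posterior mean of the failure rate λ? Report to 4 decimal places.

0.6530

With a Gamma(shape α, rate β) prior on the exponential rate λ, the posterior after n observations with total T = Σxᵢ is Gamma(α+n, β+T).
Sum of observations T = 11.30 hours; n = 10.
Posterior: Gamma(1.97+10, 7.03+11.30) = Gamma(11.97, 18.33).
Posterior mean of λ = α/β = 11.97/18.33 = 0.6530.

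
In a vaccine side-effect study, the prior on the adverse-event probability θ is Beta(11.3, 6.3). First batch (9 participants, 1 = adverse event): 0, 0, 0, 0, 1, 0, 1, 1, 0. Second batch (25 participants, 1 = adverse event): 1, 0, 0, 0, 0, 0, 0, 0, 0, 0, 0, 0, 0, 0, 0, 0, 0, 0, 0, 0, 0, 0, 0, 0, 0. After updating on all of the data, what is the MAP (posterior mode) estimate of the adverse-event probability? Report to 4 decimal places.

The Beta prior is conjugate to a Binomial/Bernoulli likelihood; the update adds successes to α and failures to β.
After batch 1: Beta(11.3+3, 6.3+6) = Beta(14.3, 12.3).
After batch 2: Beta(14.3+1, 12.3+24) = Beta(15.3, 36.3).
Mode of Beta(a,b) for a,b>1 is (a−1)/(a+b−2) = 14.3/49.6 = 0.2883.

0.2883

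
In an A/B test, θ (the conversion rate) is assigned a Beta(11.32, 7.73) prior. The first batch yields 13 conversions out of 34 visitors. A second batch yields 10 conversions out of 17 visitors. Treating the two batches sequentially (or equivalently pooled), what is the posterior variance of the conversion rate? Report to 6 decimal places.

The Beta prior is conjugate to a Binomial/Bernoulli likelihood; the update adds successes to α and failures to β.
After batch 1: Beta(11.32+13, 7.73+21) = Beta(24.32, 28.73).
After batch 2: Beta(24.32+10, 28.73+7) = Beta(34.32, 35.73).
Var = αβ/((α+β)²(α+β+1)) = 34.32·35.73/(70.05²·71.05) = 0.003517.

0.003517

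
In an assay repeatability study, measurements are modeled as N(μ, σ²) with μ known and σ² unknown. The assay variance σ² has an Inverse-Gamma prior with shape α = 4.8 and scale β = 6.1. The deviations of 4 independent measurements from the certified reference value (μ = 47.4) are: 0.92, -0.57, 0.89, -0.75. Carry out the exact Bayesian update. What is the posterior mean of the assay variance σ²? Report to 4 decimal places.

1.2695

With known mean μ and an Inverse-Gamma(α, β) prior on σ², the Normal likelihood is conjugate: posterior is Inv-Gamma(α + n/2, β + Σ(xᵢ−μ)²/2).
Σ(xᵢ−μ)² = (0.92)² + (-0.57)² + (0.89)² + (-0.75)² = 2.5259.
Posterior: Inv-Gamma(4.8 + 4/2, 6.1 + 2.5259/2) = Inv-Gamma(6.80, 7.36295).
E[σ²|data] = β/(α−1) = 7.36295/5.80 = 1.2695.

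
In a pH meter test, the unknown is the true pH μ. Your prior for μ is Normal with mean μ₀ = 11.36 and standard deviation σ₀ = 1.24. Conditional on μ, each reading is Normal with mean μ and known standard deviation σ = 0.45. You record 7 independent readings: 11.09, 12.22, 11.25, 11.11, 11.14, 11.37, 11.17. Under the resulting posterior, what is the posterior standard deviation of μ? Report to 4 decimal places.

0.1685

For Normal data with known variance σ², a Normal(μ₀, σ₀²) prior on μ is conjugate. Posterior precision = 1/σ₀² + n/σ²; posterior mean is the precision-weighted average of μ₀ and x̄.
σ₀² = 1.24² = 1.5376, σ² = 0.45² = 0.2025; σ² + n·σ₀² = 0.2025 + 7·1.5376 = 10.9657.
Posterior precision = 1/σ₀² + n/σ² = 1/1.5376 + 7/0.2025 = (σ² + n·σ₀²)/(σ₀²σ²) = 10.9657/(1.5376·0.2025); posterior variance σₙ² = σ₀²σ²/(σ² + n·σ₀²) = 1.5376·0.2025/10.9657 = 0.028394.
Posterior SD = √σₙ² = √(1.5376·0.2025/10.9657) = 0.1685.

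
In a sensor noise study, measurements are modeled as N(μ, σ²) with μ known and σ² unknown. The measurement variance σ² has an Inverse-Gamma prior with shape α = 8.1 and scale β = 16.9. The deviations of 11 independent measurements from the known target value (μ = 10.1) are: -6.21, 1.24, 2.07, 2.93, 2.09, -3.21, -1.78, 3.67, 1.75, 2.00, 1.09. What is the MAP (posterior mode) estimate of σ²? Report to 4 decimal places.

4.3264

With known mean μ and an Inverse-Gamma(α, β) prior on σ², the Normal likelihood is conjugate: posterior is Inv-Gamma(α + n/2, β + Σ(xᵢ−μ)²/2).
Σ(xᵢ−μ)² = (-6.21)² + (1.24)² + (2.07)² + (2.93)² + (2.09)² + (-3.21)² + (-1.78)² + (3.67)² + (1.75)² + (2.00)² + (1.09)² = 92.5316.
Posterior: Inv-Gamma(8.1 + 11/2, 16.9 + 92.5316/2) = Inv-Gamma(13.60, 63.16580).
Mode = β/(α+1) = 63.16580/14.60 = 4.3264.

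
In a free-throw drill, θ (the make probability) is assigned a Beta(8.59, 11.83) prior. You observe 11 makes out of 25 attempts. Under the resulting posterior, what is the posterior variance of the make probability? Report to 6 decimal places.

0.005284

The Beta prior is conjugate to a Binomial/Bernoulli likelihood; the update adds successes to α and failures to β.
Posterior: Beta(α+k, β+n−k) = Beta(8.59+11, 11.83+14) = Beta(19.59, 25.83).
Var = αβ/((α+β)²(α+β+1)) = 19.59·25.83/(45.42²·46.42) = 0.005284.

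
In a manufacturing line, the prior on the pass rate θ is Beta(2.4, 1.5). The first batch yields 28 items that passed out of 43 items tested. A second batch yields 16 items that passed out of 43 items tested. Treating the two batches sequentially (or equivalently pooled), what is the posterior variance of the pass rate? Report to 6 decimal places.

0.002747

The Beta prior is conjugate to a Binomial/Bernoulli likelihood; the update adds successes to α and failures to β.
After batch 1: Beta(2.4+28, 1.5+15) = Beta(30.4, 16.5).
After batch 2: Beta(30.4+16, 16.5+27) = Beta(46.4, 43.5).
Var = αβ/((α+β)²(α+β+1)) = 46.4·43.5/(89.9²·90.9) = 0.002747.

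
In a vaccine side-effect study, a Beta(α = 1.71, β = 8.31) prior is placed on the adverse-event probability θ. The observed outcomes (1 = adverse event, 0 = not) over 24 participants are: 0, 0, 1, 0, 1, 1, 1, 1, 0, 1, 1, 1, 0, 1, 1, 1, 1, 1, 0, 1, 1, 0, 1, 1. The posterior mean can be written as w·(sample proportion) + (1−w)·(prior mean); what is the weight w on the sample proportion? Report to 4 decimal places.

0.7055

The Beta prior is conjugate to a Binomial/Bernoulli likelihood; the update adds successes to α and failures to β.
Posterior mean = (α₀+k)/(α₀+β₀+n) = [n/(α₀+β₀+n)]·(k/n) + [(α₀+β₀)/(α₀+β₀+n)]·α₀/(α₀+β₀), so only n and the prior enter the weight.
The weight on the data is w = n/(α₀+β₀+n) = 24/(1.71+8.31+24) = 24/34.02 = 0.7055.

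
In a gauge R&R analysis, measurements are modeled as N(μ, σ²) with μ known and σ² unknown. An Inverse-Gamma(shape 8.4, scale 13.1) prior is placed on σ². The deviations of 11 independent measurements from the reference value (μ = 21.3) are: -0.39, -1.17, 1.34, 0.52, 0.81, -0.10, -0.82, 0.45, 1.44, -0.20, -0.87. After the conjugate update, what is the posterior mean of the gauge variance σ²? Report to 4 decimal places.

1.3255

With known mean μ and an Inverse-Gamma(α, β) prior on σ², the Normal likelihood is conjugate: posterior is Inv-Gamma(α + n/2, β + Σ(xᵢ−μ)²/2).
Σ(xᵢ−μ)² = (-0.39)² + (-1.17)² + (1.34)² + (0.52)² + (0.81)² + (-0.10)² + (-0.82)² + (0.45)² + (1.44)² + (-0.20)² + (-0.87)² = 7.9985.
Posterior: Inv-Gamma(8.4 + 11/2, 13.1 + 7.9985/2) = Inv-Gamma(13.90, 17.09925).
E[σ²|data] = β/(α−1) = 17.09925/12.90 = 1.3255.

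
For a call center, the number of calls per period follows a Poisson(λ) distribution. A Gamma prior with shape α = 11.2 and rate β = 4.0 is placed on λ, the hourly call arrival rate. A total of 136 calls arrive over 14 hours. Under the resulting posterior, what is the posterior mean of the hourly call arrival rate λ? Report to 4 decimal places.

With a Gamma(shape α, rate β) prior, the Poisson likelihood is conjugate: the posterior is Gamma(α + ΣXᵢ, β + n).
Posterior: Gamma(α+S, β+n) = Gamma(11.2+136, 4.0+14) = Gamma(147.2, 18.0).
Posterior mean = α/β = 147.2/18.0 = 8.1778.

8.1778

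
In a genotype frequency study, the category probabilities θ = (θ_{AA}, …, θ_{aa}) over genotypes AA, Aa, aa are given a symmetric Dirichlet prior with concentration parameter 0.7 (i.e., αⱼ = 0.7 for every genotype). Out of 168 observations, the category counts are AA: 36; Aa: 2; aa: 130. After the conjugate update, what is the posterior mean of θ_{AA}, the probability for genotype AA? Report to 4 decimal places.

The Dirichlet prior is conjugate to the Multinomial likelihood: each posterior αⱼ = prior αⱼ + observed count nⱼ.
Posterior concentration: (36.7, 2.7, 130.7), total = 170.1.
E[θ_{AA}|data] = α_{AA}/Σα = 36.7/170.1 = 0.2158.

0.2158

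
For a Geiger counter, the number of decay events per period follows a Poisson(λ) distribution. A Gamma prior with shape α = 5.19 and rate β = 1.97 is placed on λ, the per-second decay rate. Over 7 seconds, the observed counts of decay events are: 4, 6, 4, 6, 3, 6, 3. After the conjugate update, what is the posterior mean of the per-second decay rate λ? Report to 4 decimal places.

4.1460

With a Gamma(shape α, rate β) prior, the Poisson likelihood is conjugate: the posterior is Gamma(α + ΣXᵢ, β + n).
Sum of counts S = 32 over n = 7 seconds.
Posterior: Gamma(α+S, β+n) = Gamma(5.19+32, 1.97+7) = Gamma(37.19, 8.97).
Posterior mean = α/β = 37.19/8.97 = 4.1460.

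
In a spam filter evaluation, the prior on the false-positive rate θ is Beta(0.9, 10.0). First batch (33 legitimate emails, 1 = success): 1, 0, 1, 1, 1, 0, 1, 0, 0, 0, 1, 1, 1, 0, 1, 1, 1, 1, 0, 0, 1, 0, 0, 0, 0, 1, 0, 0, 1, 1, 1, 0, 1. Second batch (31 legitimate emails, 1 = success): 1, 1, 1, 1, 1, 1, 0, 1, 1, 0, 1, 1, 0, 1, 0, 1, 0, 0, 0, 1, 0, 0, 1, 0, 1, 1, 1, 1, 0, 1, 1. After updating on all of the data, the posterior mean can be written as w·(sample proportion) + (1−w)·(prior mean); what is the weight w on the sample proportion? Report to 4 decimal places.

The Beta prior is conjugate to a Binomial/Bernoulli likelihood; the update adds successes to α and failures to β.
Total number of legitimate emails: n = 33 + 31 = 64.
Posterior mean = (α₀+k)/(α₀+β₀+n) = [n/(α₀+β₀+n)]·(k/n) + [(α₀+β₀)/(α₀+β₀+n)]·α₀/(α₀+β₀), so only n and the prior enter the weight.
The weight on the data is w = n/(α₀+β₀+n) = 64/(0.9+10.0+64) = 64/74.9 = 0.8545.

0.8545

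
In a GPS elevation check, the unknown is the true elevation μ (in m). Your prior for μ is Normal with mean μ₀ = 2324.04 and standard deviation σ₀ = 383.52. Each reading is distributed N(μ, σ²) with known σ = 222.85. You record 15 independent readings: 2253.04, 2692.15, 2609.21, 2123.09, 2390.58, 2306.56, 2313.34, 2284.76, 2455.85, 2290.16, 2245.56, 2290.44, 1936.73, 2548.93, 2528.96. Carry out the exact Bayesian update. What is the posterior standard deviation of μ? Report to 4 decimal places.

56.9028

For Normal data with known variance σ², a Normal(μ₀, σ₀²) prior on μ is conjugate. Posterior precision = 1/σ₀² + n/σ²; posterior mean is the precision-weighted average of μ₀ and x̄.
σ₀² = 383.52² = 147087.5904, σ² = 222.85² = 49662.1225; σ² + n·σ₀² = 49662.1225 + 15·147087.5904 = 2255975.9785.
Posterior precision = 1/σ₀² + n/σ² = 1/147087.5904 + 15/49662.1225 = (σ² + n·σ₀²)/(σ₀²σ²) = 2255975.9785/(147087.5904·49662.1225); posterior variance σₙ² = σ₀²σ²/(σ² + n·σ₀²) = 147087.5904·49662.1225/2255975.9785 = 3237.925404.
Posterior SD = √σₙ² = √(147087.5904·49662.1225/2255975.9785) = 56.9028.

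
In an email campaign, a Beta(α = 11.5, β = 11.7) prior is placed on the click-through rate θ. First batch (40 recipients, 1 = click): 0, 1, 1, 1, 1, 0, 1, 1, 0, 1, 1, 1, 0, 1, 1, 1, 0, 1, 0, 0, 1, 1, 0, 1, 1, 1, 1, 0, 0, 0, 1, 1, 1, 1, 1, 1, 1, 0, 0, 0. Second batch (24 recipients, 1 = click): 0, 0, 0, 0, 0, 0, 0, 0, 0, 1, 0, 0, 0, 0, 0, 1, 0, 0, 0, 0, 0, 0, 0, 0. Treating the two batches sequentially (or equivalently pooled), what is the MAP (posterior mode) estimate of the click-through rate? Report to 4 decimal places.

The Beta prior is conjugate to a Binomial/Bernoulli likelihood; the update adds successes to α and failures to β.
After batch 1: Beta(11.5+26, 11.7+14) = Beta(37.5, 25.7).
After batch 2: Beta(37.5+2, 25.7+22) = Beta(39.5, 47.7).
Mode of Beta(a,b) for a,b>1 is (a−1)/(a+b−2) = 38.5/85.2 = 0.4519.

0.4519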